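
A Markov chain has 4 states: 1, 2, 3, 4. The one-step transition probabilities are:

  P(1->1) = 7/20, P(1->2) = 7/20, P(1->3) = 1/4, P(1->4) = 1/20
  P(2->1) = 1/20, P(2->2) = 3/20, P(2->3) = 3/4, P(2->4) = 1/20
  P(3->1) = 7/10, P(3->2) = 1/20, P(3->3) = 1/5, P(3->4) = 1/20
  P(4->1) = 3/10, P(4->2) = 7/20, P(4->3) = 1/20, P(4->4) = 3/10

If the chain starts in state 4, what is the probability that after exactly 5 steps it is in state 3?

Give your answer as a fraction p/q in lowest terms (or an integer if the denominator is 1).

Answer: 208423/640000

Derivation:
Computing P^5 by repeated multiplication:
P^1 =
  1: [7/20, 7/20, 1/4, 1/20]
  2: [1/20, 3/20, 3/4, 1/20]
  3: [7/10, 1/20, 1/5, 1/20]
  4: [3/10, 7/20, 1/20, 3/10]
P^2 =
  1: [33/100, 41/200, 161/400, 1/16]
  2: [113/200, 19/200, 111/400, 1/16]
  3: [161/400, 7/25, 51/200, 1/16]
  4: [99/400, 53/200, 29/80, 1/8]
P^3 =
  1: [341/800, 753/4000, 2559/8000, 21/320]
  2: [831/2000, 991/4000, 2169/8000, 21/320]
  3: [2817/8000, 87/400, 1459/4000, 21/320]
  4: [3129/8000, 753/4000, 543/1600, 13/160]
P^4 =
  1: [2011/5000, 17311/80000, 50401/160000, 17/256]
  2: [29383/80000, 17529/80000, 55551/160000, 17/256]
  3: [65461/160000, 7883/40000, 26191/80000, 17/256]
  4: [65319/160000, 16843/80000, 9949/32000, 9/128]
P^5 =
  1: [25089/64000, 339553/1600000, 1053319/3200000, 341/5120]
  2: [321971/800000, 323231/1600000, 1052529/3200000, 341/5120]
  3: [1286857/3200000, 33979/160000, 510219/1600000, 341/5120]
  4: [1254849/3200000, 343393/1600000, 208423/640000, 173/2560]

(P^5)[4 -> 3] = 208423/640000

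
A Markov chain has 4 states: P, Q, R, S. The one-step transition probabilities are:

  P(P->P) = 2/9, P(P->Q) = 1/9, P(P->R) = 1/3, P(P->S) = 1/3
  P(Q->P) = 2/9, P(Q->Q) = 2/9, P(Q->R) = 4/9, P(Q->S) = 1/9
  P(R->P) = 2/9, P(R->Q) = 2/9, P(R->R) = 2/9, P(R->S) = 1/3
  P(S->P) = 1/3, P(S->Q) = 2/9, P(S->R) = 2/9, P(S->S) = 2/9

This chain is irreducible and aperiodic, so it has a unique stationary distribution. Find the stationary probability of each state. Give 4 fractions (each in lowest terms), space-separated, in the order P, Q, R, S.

The stationary distribution satisfies pi = pi * P, i.e.:
  pi_P = 2/9*pi_P + 2/9*pi_Q + 2/9*pi_R + 1/3*pi_S
  pi_Q = 1/9*pi_P + 2/9*pi_Q + 2/9*pi_R + 2/9*pi_S
  pi_R = 1/3*pi_P + 4/9*pi_Q + 2/9*pi_R + 2/9*pi_S
  pi_S = 1/3*pi_P + 1/9*pi_Q + 1/3*pi_R + 2/9*pi_S
with normalization: pi_P + pi_Q + pi_R + pi_S = 1.

Using the first 3 balance equations plus normalization, the linear system A*pi = b is:
  [-7/9, 2/9, 2/9, 1/3] . pi = 0
  [1/9, -7/9, 2/9, 2/9] . pi = 0
  [1/3, 4/9, -7/9, 2/9] . pi = 0
  [1, 1, 1, 1] . pi = 1

Solving yields:
  pi_P = 203/808
  pi_Q = 157/808
  pi_R = 237/808
  pi_S = 211/808

Verification (pi * P):
  203/808*2/9 + 157/808*2/9 + 237/808*2/9 + 211/808*1/3 = 203/808 = pi_P  (ok)
  203/808*1/9 + 157/808*2/9 + 237/808*2/9 + 211/808*2/9 = 157/808 = pi_Q  (ok)
  203/808*1/3 + 157/808*4/9 + 237/808*2/9 + 211/808*2/9 = 237/808 = pi_R  (ok)
  203/808*1/3 + 157/808*1/9 + 237/808*1/3 + 211/808*2/9 = 211/808 = pi_S  (ok)

Answer: 203/808 157/808 237/808 211/808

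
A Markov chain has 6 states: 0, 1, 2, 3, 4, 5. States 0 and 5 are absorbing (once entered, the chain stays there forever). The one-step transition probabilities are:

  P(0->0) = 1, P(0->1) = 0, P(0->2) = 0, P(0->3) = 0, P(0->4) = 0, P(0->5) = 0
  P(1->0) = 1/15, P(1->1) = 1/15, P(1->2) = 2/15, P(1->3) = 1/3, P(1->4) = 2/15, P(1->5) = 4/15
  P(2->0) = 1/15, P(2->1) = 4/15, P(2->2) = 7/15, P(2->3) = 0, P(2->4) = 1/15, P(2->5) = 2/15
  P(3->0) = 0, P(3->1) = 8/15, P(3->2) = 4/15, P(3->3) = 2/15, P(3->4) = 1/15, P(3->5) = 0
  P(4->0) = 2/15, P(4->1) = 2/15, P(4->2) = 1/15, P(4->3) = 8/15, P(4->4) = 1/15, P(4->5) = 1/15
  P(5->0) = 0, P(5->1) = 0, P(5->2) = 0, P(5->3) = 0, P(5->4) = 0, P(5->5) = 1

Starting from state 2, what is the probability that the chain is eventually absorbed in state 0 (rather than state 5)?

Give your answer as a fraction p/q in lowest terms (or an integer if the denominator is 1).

Let a_i = P(absorbed in 0 | start in state i).
Boundary conditions: a_0 = 1, a_5 = 0.
For each transient state i, a_i = sum_j P(i->j) * a_j:
  a_1 = 1/15*a_0 + 1/15*a_1 + 2/15*a_2 + 1/3*a_3 + 2/15*a_4 + 4/15*a_5
  a_2 = 1/15*a_0 + 4/15*a_1 + 7/15*a_2 + 0*a_3 + 1/15*a_4 + 2/15*a_5
  a_3 = 0*a_0 + 8/15*a_1 + 4/15*a_2 + 2/15*a_3 + 1/15*a_4 + 0*a_5
  a_4 = 2/15*a_0 + 2/15*a_1 + 1/15*a_2 + 8/15*a_3 + 1/15*a_4 + 1/15*a_5

Substituting a_0 = 1 and a_5 = 0, rearrange to (I - Q) a = r where r[i] = P(i -> 0):
  [14/15, -2/15, -1/3, -2/15] . (a_1, a_2, a_3, a_4) = 1/15
  [-4/15, 8/15, 0, -1/15] . (a_1, a_2, a_3, a_4) = 1/15
  [-8/15, -4/15, 13/15, -1/15] . (a_1, a_2, a_3, a_4) = 0
  [-2/15, -1/15, -8/15, 14/15] . (a_1, a_2, a_3, a_4) = 2/15

Solving yields:
  a_1 = 443/1631
  a_2 = 1502/4893
  a_3 = 473/1631
  a_4 = 1807/4893

Starting state is 2, so the absorption probability is a_2 = 1502/4893.

Answer: 1502/4893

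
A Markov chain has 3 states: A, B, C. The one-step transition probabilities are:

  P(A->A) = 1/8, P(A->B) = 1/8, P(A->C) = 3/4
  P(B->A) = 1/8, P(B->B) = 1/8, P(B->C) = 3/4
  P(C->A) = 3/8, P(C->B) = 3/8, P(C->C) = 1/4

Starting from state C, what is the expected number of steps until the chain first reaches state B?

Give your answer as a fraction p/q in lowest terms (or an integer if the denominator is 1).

Let h_i = expected steps to first reach B from state i.
Boundary: h_B = 0.
First-step equations for the other states:
  h_A = 1 + 1/8*h_A + 1/8*h_B + 3/4*h_C
  h_C = 1 + 3/8*h_A + 3/8*h_B + 1/4*h_C

Substituting h_B = 0 and rearranging gives the linear system (I - Q) h = 1:
  [7/8, -3/4] . (h_A, h_C) = 1
  [-3/8, 3/4] . (h_A, h_C) = 1

Solving yields:
  h_A = 4
  h_C = 10/3

Starting state is C, so the expected hitting time is h_C = 10/3.

Answer: 10/3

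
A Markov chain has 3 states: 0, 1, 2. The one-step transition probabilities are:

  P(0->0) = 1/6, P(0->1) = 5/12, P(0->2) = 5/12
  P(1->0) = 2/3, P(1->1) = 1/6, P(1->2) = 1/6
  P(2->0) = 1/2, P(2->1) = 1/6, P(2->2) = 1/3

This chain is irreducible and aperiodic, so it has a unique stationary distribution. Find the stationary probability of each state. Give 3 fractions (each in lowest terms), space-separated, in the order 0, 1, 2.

Answer: 38/93 25/93 10/31

Derivation:
The stationary distribution satisfies pi = pi * P, i.e.:
  pi_0 = 1/6*pi_0 + 2/3*pi_1 + 1/2*pi_2
  pi_1 = 5/12*pi_0 + 1/6*pi_1 + 1/6*pi_2
  pi_2 = 5/12*pi_0 + 1/6*pi_1 + 1/3*pi_2
with normalization: pi_0 + pi_1 + pi_2 = 1.

Using the first 2 balance equations plus normalization, the linear system A*pi = b is:
  [-5/6, 2/3, 1/2] . pi = 0
  [5/12, -5/6, 1/6] . pi = 0
  [1, 1, 1] . pi = 1

Solving yields:
  pi_0 = 38/93
  pi_1 = 25/93
  pi_2 = 10/31

Verification (pi * P):
  38/93*1/6 + 25/93*2/3 + 10/31*1/2 = 38/93 = pi_0  (ok)
  38/93*5/12 + 25/93*1/6 + 10/31*1/6 = 25/93 = pi_1  (ok)
  38/93*5/12 + 25/93*1/6 + 10/31*1/3 = 10/31 = pi_2  (ok)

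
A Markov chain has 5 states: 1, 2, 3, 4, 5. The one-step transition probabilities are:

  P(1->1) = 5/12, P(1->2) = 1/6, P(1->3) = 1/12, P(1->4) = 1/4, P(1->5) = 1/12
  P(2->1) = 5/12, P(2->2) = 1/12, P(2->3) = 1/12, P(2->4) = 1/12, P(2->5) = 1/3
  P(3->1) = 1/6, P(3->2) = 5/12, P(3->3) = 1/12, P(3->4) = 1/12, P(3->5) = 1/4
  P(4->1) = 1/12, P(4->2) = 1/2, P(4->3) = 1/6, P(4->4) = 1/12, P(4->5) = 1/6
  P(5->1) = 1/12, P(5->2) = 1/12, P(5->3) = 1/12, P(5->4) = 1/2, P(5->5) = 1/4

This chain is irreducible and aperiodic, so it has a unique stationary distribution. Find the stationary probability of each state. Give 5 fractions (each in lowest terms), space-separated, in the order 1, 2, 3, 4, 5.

Answer: 5668/22597 5116/22597 2283/22597 4799/22597 4731/22597

Derivation:
The stationary distribution satisfies pi = pi * P, i.e.:
  pi_1 = 5/12*pi_1 + 5/12*pi_2 + 1/6*pi_3 + 1/12*pi_4 + 1/12*pi_5
  pi_2 = 1/6*pi_1 + 1/12*pi_2 + 5/12*pi_3 + 1/2*pi_4 + 1/12*pi_5
  pi_3 = 1/12*pi_1 + 1/12*pi_2 + 1/12*pi_3 + 1/6*pi_4 + 1/12*pi_5
  pi_4 = 1/4*pi_1 + 1/12*pi_2 + 1/12*pi_3 + 1/12*pi_4 + 1/2*pi_5
  pi_5 = 1/12*pi_1 + 1/3*pi_2 + 1/4*pi_3 + 1/6*pi_4 + 1/4*pi_5
with normalization: pi_1 + pi_2 + pi_3 + pi_4 + pi_5 = 1.

Using the first 4 balance equations plus normalization, the linear system A*pi = b is:
  [-7/12, 5/12, 1/6, 1/12, 1/12] . pi = 0
  [1/6, -11/12, 5/12, 1/2, 1/12] . pi = 0
  [1/12, 1/12, -11/12, 1/6, 1/12] . pi = 0
  [1/4, 1/12, 1/12, -11/12, 1/2] . pi = 0
  [1, 1, 1, 1, 1] . pi = 1

Solving yields:
  pi_1 = 5668/22597
  pi_2 = 5116/22597
  pi_3 = 2283/22597
  pi_4 = 4799/22597
  pi_5 = 4731/22597

Verification (pi * P):
  5668/22597*5/12 + 5116/22597*5/12 + 2283/22597*1/6 + 4799/22597*1/12 + 4731/22597*1/12 = 5668/22597 = pi_1  (ok)
  5668/22597*1/6 + 5116/22597*1/12 + 2283/22597*5/12 + 4799/22597*1/2 + 4731/22597*1/12 = 5116/22597 = pi_2  (ok)
  5668/22597*1/12 + 5116/22597*1/12 + 2283/22597*1/12 + 4799/22597*1/6 + 4731/22597*1/12 = 2283/22597 = pi_3  (ok)
  5668/22597*1/4 + 5116/22597*1/12 + 2283/22597*1/12 + 4799/22597*1/12 + 4731/22597*1/2 = 4799/22597 = pi_4  (ok)
  5668/22597*1/12 + 5116/22597*1/3 + 2283/22597*1/4 + 4799/22597*1/6 + 4731/22597*1/4 = 4731/22597 = pi_5  (ok)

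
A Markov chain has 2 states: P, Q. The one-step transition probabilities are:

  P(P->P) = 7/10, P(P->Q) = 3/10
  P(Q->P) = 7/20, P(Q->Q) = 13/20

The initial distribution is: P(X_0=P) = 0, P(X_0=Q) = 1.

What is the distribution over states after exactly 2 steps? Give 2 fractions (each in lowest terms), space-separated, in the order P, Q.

Answer: 189/400 211/400

Derivation:
Propagating the distribution step by step (d_{t+1} = d_t * P):
d_0 = (P=0, Q=1)
  d_1[P] = 0*7/10 + 1*7/20 = 7/20
  d_1[Q] = 0*3/10 + 1*13/20 = 13/20
d_1 = (P=7/20, Q=13/20)
  d_2[P] = 7/20*7/10 + 13/20*7/20 = 189/400
  d_2[Q] = 7/20*3/10 + 13/20*13/20 = 211/400
d_2 = (P=189/400, Q=211/400)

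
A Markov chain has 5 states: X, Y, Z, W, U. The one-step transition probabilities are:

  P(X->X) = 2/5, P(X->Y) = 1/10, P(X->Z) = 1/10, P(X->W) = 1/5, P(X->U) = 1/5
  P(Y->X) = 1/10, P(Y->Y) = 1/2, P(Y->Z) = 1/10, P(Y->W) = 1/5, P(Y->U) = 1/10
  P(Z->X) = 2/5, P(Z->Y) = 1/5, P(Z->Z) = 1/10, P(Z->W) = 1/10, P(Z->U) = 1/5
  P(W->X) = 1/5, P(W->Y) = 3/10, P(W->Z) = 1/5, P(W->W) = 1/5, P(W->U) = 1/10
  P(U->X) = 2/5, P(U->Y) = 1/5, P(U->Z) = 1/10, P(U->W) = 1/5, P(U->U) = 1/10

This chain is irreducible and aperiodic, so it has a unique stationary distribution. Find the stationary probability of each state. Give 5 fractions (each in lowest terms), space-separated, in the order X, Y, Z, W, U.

Answer: 1899/6767 1844/6767 12/101 19/101 947/6767

Derivation:
The stationary distribution satisfies pi = pi * P, i.e.:
  pi_X = 2/5*pi_X + 1/10*pi_Y + 2/5*pi_Z + 1/5*pi_W + 2/5*pi_U
  pi_Y = 1/10*pi_X + 1/2*pi_Y + 1/5*pi_Z + 3/10*pi_W + 1/5*pi_U
  pi_Z = 1/10*pi_X + 1/10*pi_Y + 1/10*pi_Z + 1/5*pi_W + 1/10*pi_U
  pi_W = 1/5*pi_X + 1/5*pi_Y + 1/10*pi_Z + 1/5*pi_W + 1/5*pi_U
  pi_U = 1/5*pi_X + 1/10*pi_Y + 1/5*pi_Z + 1/10*pi_W + 1/10*pi_U
with normalization: pi_X + pi_Y + pi_Z + pi_W + pi_U = 1.

Using the first 4 balance equations plus normalization, the linear system A*pi = b is:
  [-3/5, 1/10, 2/5, 1/5, 2/5] . pi = 0
  [1/10, -1/2, 1/5, 3/10, 1/5] . pi = 0
  [1/10, 1/10, -9/10, 1/5, 1/10] . pi = 0
  [1/5, 1/5, 1/10, -4/5, 1/5] . pi = 0
  [1, 1, 1, 1, 1] . pi = 1

Solving yields:
  pi_X = 1899/6767
  pi_Y = 1844/6767
  pi_Z = 12/101
  pi_W = 19/101
  pi_U = 947/6767

Verification (pi * P):
  1899/6767*2/5 + 1844/6767*1/10 + 12/101*2/5 + 19/101*1/5 + 947/6767*2/5 = 1899/6767 = pi_X  (ok)
  1899/6767*1/10 + 1844/6767*1/2 + 12/101*1/5 + 19/101*3/10 + 947/6767*1/5 = 1844/6767 = pi_Y  (ok)
  1899/6767*1/10 + 1844/6767*1/10 + 12/101*1/10 + 19/101*1/5 + 947/6767*1/10 = 12/101 = pi_Z  (ok)
  1899/6767*1/5 + 1844/6767*1/5 + 12/101*1/10 + 19/101*1/5 + 947/6767*1/5 = 19/101 = pi_W  (ok)
  1899/6767*1/5 + 1844/6767*1/10 + 12/101*1/5 + 19/101*1/10 + 947/6767*1/10 = 947/6767 = pi_U  (ok)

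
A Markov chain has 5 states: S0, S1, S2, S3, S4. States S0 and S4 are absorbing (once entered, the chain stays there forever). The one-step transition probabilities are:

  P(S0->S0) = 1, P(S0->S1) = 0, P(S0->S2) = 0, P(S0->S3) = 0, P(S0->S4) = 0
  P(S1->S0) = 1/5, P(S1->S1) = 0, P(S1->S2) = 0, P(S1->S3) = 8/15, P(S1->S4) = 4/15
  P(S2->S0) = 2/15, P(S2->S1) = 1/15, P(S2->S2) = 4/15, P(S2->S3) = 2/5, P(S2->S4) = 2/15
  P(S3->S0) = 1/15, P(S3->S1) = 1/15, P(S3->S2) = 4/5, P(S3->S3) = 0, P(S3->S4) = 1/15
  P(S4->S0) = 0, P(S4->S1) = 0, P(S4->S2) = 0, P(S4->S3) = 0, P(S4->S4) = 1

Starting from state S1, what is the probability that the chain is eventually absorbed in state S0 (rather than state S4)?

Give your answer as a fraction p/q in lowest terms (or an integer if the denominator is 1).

Let a_i = P(absorbed in S0 | start in state i).
Boundary conditions: a_S0 = 1, a_S4 = 0.
For each transient state i, a_i = sum_j P(i->j) * a_j:
  a_S1 = 1/5*a_S0 + 0*a_S1 + 0*a_S2 + 8/15*a_S3 + 4/15*a_S4
  a_S2 = 2/15*a_S0 + 1/15*a_S1 + 4/15*a_S2 + 2/5*a_S3 + 2/15*a_S4
  a_S3 = 1/15*a_S0 + 1/15*a_S1 + 4/5*a_S2 + 0*a_S3 + 1/15*a_S4

Substituting a_S0 = 1 and a_S4 = 0, rearrange to (I - Q) a = r where r[i] = P(i -> S0):
  [1, 0, -8/15] . (a_S1, a_S2, a_S3) = 1/5
  [-1/15, 11/15, -2/5] . (a_S1, a_S2, a_S3) = 2/15
  [-1/15, -4/5, 1] . (a_S1, a_S2, a_S3) = 1/15

Solving yields:
  a_S1 = 559/1211
  a_S2 = 85/173
  a_S3 = 594/1211

Starting state is S1, so the absorption probability is a_S1 = 559/1211.

Answer: 559/1211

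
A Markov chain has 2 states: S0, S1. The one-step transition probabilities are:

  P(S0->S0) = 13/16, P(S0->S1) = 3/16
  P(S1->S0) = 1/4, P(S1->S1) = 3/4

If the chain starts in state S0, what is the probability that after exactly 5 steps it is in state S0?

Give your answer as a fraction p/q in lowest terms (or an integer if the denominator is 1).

Answer: 624493/1048576

Derivation:
Computing P^5 by repeated multiplication:
P^1 =
  S0: [13/16, 3/16]
  S1: [1/4, 3/4]
P^2 =
  S0: [181/256, 75/256]
  S1: [25/64, 39/64]
P^3 =
  S0: [2653/4096, 1443/4096]
  S1: [481/1024, 543/1024]
P^4 =
  S0: [40261/65536, 25275/65536]
  S1: [8425/16384, 7959/16384]
P^5 =
  S0: [624493/1048576, 424083/1048576]
  S1: [141361/262144, 120783/262144]

(P^5)[S0 -> S0] = 624493/1048576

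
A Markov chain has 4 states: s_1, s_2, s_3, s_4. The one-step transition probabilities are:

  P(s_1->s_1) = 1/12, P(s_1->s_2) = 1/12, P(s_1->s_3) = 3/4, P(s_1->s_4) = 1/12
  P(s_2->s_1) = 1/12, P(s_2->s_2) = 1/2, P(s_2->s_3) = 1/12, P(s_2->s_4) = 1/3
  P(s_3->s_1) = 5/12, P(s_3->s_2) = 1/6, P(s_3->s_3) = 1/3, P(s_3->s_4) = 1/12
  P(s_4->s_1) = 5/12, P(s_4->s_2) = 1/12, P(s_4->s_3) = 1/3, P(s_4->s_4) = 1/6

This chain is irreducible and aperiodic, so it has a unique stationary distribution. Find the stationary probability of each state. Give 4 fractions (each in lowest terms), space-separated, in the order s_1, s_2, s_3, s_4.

Answer: 371/1412 281/1412 555/1412 205/1412

Derivation:
The stationary distribution satisfies pi = pi * P, i.e.:
  pi_s_1 = 1/12*pi_s_1 + 1/12*pi_s_2 + 5/12*pi_s_3 + 5/12*pi_s_4
  pi_s_2 = 1/12*pi_s_1 + 1/2*pi_s_2 + 1/6*pi_s_3 + 1/12*pi_s_4
  pi_s_3 = 3/4*pi_s_1 + 1/12*pi_s_2 + 1/3*pi_s_3 + 1/3*pi_s_4
  pi_s_4 = 1/12*pi_s_1 + 1/3*pi_s_2 + 1/12*pi_s_3 + 1/6*pi_s_4
with normalization: pi_s_1 + pi_s_2 + pi_s_3 + pi_s_4 = 1.

Using the first 3 balance equations plus normalization, the linear system A*pi = b is:
  [-11/12, 1/12, 5/12, 5/12] . pi = 0
  [1/12, -1/2, 1/6, 1/12] . pi = 0
  [3/4, 1/12, -2/3, 1/3] . pi = 0
  [1, 1, 1, 1] . pi = 1

Solving yields:
  pi_s_1 = 371/1412
  pi_s_2 = 281/1412
  pi_s_3 = 555/1412
  pi_s_4 = 205/1412

Verification (pi * P):
  371/1412*1/12 + 281/1412*1/12 + 555/1412*5/12 + 205/1412*5/12 = 371/1412 = pi_s_1  (ok)
  371/1412*1/12 + 281/1412*1/2 + 555/1412*1/6 + 205/1412*1/12 = 281/1412 = pi_s_2  (ok)
  371/1412*3/4 + 281/1412*1/12 + 555/1412*1/3 + 205/1412*1/3 = 555/1412 = pi_s_3  (ok)
  371/1412*1/12 + 281/1412*1/3 + 555/1412*1/12 + 205/1412*1/6 = 205/1412 = pi_s_4  (ok)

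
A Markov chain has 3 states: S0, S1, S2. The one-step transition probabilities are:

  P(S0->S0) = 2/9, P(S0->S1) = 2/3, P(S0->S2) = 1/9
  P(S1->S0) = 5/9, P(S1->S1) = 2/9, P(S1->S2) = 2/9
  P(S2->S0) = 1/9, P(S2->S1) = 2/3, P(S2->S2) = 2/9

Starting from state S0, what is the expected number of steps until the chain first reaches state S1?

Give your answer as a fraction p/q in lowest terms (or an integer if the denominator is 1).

Let h_i = expected steps to first reach S1 from state i.
Boundary: h_S1 = 0.
First-step equations for the other states:
  h_S0 = 1 + 2/9*h_S0 + 2/3*h_S1 + 1/9*h_S2
  h_S2 = 1 + 1/9*h_S0 + 2/3*h_S1 + 2/9*h_S2

Substituting h_S1 = 0 and rearranging gives the linear system (I - Q) h = 1:
  [7/9, -1/9] . (h_S0, h_S2) = 1
  [-1/9, 7/9] . (h_S0, h_S2) = 1

Solving yields:
  h_S0 = 3/2
  h_S2 = 3/2

Starting state is S0, so the expected hitting time is h_S0 = 3/2.

Answer: 3/2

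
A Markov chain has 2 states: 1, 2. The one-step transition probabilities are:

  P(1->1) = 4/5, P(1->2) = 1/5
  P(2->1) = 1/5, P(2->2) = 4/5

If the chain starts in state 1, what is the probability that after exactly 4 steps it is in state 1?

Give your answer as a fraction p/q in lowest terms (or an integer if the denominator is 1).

Computing P^4 by repeated multiplication:
P^1 =
  1: [4/5, 1/5]
  2: [1/5, 4/5]
P^2 =
  1: [17/25, 8/25]
  2: [8/25, 17/25]
P^3 =
  1: [76/125, 49/125]
  2: [49/125, 76/125]
P^4 =
  1: [353/625, 272/625]
  2: [272/625, 353/625]

(P^4)[1 -> 1] = 353/625

Answer: 353/625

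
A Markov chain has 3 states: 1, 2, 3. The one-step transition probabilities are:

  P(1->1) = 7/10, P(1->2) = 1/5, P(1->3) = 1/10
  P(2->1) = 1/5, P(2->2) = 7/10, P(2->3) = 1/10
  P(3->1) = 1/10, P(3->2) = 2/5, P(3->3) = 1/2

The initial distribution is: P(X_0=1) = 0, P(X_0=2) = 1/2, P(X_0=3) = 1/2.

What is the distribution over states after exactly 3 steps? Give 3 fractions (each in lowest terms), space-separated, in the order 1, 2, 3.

Propagating the distribution step by step (d_{t+1} = d_t * P):
d_0 = (1=0, 2=1/2, 3=1/2)
  d_1[1] = 0*7/10 + 1/2*1/5 + 1/2*1/10 = 3/20
  d_1[2] = 0*1/5 + 1/2*7/10 + 1/2*2/5 = 11/20
  d_1[3] = 0*1/10 + 1/2*1/10 + 1/2*1/2 = 3/10
d_1 = (1=3/20, 2=11/20, 3=3/10)
  d_2[1] = 3/20*7/10 + 11/20*1/5 + 3/10*1/10 = 49/200
  d_2[2] = 3/20*1/5 + 11/20*7/10 + 3/10*2/5 = 107/200
  d_2[3] = 3/20*1/10 + 11/20*1/10 + 3/10*1/2 = 11/50
d_2 = (1=49/200, 2=107/200, 3=11/50)
  d_3[1] = 49/200*7/10 + 107/200*1/5 + 11/50*1/10 = 601/2000
  d_3[2] = 49/200*1/5 + 107/200*7/10 + 11/50*2/5 = 1023/2000
  d_3[3] = 49/200*1/10 + 107/200*1/10 + 11/50*1/2 = 47/250
d_3 = (1=601/2000, 2=1023/2000, 3=47/250)

Answer: 601/2000 1023/2000 47/250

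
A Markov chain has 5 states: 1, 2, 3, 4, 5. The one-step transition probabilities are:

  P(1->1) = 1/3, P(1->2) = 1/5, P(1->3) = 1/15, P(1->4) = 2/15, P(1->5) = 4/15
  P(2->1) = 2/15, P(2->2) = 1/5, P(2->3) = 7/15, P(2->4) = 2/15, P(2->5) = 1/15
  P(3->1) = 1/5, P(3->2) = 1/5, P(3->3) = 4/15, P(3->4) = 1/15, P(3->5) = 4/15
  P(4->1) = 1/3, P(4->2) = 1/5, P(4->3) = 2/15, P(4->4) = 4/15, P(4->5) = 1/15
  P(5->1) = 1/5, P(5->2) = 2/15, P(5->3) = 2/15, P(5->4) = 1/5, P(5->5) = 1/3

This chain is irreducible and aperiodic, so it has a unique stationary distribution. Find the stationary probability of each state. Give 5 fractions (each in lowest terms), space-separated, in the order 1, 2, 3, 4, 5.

Answer: 3965/16506 3067/16506 569/2751 283/1834 1171/5502

Derivation:
The stationary distribution satisfies pi = pi * P, i.e.:
  pi_1 = 1/3*pi_1 + 2/15*pi_2 + 1/5*pi_3 + 1/3*pi_4 + 1/5*pi_5
  pi_2 = 1/5*pi_1 + 1/5*pi_2 + 1/5*pi_3 + 1/5*pi_4 + 2/15*pi_5
  pi_3 = 1/15*pi_1 + 7/15*pi_2 + 4/15*pi_3 + 2/15*pi_4 + 2/15*pi_5
  pi_4 = 2/15*pi_1 + 2/15*pi_2 + 1/15*pi_3 + 4/15*pi_4 + 1/5*pi_5
  pi_5 = 4/15*pi_1 + 1/15*pi_2 + 4/15*pi_3 + 1/15*pi_4 + 1/3*pi_5
with normalization: pi_1 + pi_2 + pi_3 + pi_4 + pi_5 = 1.

Using the first 4 balance equations plus normalization, the linear system A*pi = b is:
  [-2/3, 2/15, 1/5, 1/3, 1/5] . pi = 0
  [1/5, -4/5, 1/5, 1/5, 2/15] . pi = 0
  [1/15, 7/15, -11/15, 2/15, 2/15] . pi = 0
  [2/15, 2/15, 1/15, -11/15, 1/5] . pi = 0
  [1, 1, 1, 1, 1] . pi = 1

Solving yields:
  pi_1 = 3965/16506
  pi_2 = 3067/16506
  pi_3 = 569/2751
  pi_4 = 283/1834
  pi_5 = 1171/5502

Verification (pi * P):
  3965/16506*1/3 + 3067/16506*2/15 + 569/2751*1/5 + 283/1834*1/3 + 1171/5502*1/5 = 3965/16506 = pi_1  (ok)
  3965/16506*1/5 + 3067/16506*1/5 + 569/2751*1/5 + 283/1834*1/5 + 1171/5502*2/15 = 3067/16506 = pi_2  (ok)
  3965/16506*1/15 + 3067/16506*7/15 + 569/2751*4/15 + 283/1834*2/15 + 1171/5502*2/15 = 569/2751 = pi_3  (ok)
  3965/16506*2/15 + 3067/16506*2/15 + 569/2751*1/15 + 283/1834*4/15 + 1171/5502*1/5 = 283/1834 = pi_4  (ok)
  3965/16506*4/15 + 3067/16506*1/15 + 569/2751*4/15 + 283/1834*1/15 + 1171/5502*1/3 = 1171/5502 = pi_5  (ok)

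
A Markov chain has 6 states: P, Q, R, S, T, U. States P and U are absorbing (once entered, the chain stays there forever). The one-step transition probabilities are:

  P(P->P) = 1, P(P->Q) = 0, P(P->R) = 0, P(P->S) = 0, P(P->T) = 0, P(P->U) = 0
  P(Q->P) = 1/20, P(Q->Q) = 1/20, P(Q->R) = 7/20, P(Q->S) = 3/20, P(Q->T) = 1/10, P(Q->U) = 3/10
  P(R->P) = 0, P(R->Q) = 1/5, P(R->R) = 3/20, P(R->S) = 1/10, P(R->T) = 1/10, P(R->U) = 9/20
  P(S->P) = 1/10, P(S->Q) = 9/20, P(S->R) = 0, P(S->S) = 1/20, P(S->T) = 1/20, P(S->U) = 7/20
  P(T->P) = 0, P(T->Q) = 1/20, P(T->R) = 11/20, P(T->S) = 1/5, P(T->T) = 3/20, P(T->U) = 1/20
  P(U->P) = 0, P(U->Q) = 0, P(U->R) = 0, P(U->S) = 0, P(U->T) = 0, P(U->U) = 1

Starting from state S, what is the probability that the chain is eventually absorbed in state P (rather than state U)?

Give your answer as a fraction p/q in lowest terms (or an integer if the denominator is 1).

Let a_i = P(absorbed in P | start in state i).
Boundary conditions: a_P = 1, a_U = 0.
For each transient state i, a_i = sum_j P(i->j) * a_j:
  a_Q = 1/20*a_P + 1/20*a_Q + 7/20*a_R + 3/20*a_S + 1/10*a_T + 3/10*a_U
  a_R = 0*a_P + 1/5*a_Q + 3/20*a_R + 1/10*a_S + 1/10*a_T + 9/20*a_U
  a_S = 1/10*a_P + 9/20*a_Q + 0*a_R + 1/20*a_S + 1/20*a_T + 7/20*a_U
  a_T = 0*a_P + 1/20*a_Q + 11/20*a_R + 1/5*a_S + 3/20*a_T + 1/20*a_U

Substituting a_P = 1 and a_U = 0, rearrange to (I - Q) a = r where r[i] = P(i -> P):
  [19/20, -7/20, -3/20, -1/10] . (a_Q, a_R, a_S, a_T) = 1/20
  [-1/5, 17/20, -1/10, -1/10] . (a_Q, a_R, a_S, a_T) = 0
  [-9/20, 0, 19/20, -1/20] . (a_Q, a_R, a_S, a_T) = 1/10
  [-1/20, -11/20, -1/5, 17/20] . (a_Q, a_R, a_S, a_T) = 0

Solving yields:
  a_Q = 7533/71489
  a_R = 3766/71489
  a_S = 11386/71489
  a_T = 5559/71489

Starting state is S, so the absorption probability is a_S = 11386/71489.

Answer: 11386/71489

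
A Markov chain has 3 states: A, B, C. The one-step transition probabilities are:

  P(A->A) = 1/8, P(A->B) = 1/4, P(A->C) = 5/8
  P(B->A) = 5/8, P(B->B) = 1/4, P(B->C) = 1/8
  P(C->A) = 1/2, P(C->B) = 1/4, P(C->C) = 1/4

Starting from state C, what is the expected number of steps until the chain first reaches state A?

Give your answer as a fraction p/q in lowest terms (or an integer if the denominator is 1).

Let h_i = expected steps to first reach A from state i.
Boundary: h_A = 0.
First-step equations for the other states:
  h_B = 1 + 5/8*h_A + 1/4*h_B + 1/8*h_C
  h_C = 1 + 1/2*h_A + 1/4*h_B + 1/4*h_C

Substituting h_A = 0 and rearranging gives the linear system (I - Q) h = 1:
  [3/4, -1/8] . (h_B, h_C) = 1
  [-1/4, 3/4] . (h_B, h_C) = 1

Solving yields:
  h_B = 28/17
  h_C = 32/17

Starting state is C, so the expected hitting time is h_C = 32/17.

Answer: 32/17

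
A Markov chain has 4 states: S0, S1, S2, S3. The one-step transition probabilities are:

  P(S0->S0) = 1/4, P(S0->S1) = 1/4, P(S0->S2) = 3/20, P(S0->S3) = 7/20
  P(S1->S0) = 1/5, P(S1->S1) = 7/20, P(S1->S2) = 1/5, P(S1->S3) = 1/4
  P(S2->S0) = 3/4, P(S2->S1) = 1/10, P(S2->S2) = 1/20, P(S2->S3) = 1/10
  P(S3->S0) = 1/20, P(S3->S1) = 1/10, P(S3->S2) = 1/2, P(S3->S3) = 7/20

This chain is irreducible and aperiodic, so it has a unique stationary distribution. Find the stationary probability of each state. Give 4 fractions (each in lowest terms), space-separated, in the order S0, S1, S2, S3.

Answer: 121/401 233/1203 93/401 328/1203

Derivation:
The stationary distribution satisfies pi = pi * P, i.e.:
  pi_S0 = 1/4*pi_S0 + 1/5*pi_S1 + 3/4*pi_S2 + 1/20*pi_S3
  pi_S1 = 1/4*pi_S0 + 7/20*pi_S1 + 1/10*pi_S2 + 1/10*pi_S3
  pi_S2 = 3/20*pi_S0 + 1/5*pi_S1 + 1/20*pi_S2 + 1/2*pi_S3
  pi_S3 = 7/20*pi_S0 + 1/4*pi_S1 + 1/10*pi_S2 + 7/20*pi_S3
with normalization: pi_S0 + pi_S1 + pi_S2 + pi_S3 = 1.

Using the first 3 balance equations plus normalization, the linear system A*pi = b is:
  [-3/4, 1/5, 3/4, 1/20] . pi = 0
  [1/4, -13/20, 1/10, 1/10] . pi = 0
  [3/20, 1/5, -19/20, 1/2] . pi = 0
  [1, 1, 1, 1] . pi = 1

Solving yields:
  pi_S0 = 121/401
  pi_S1 = 233/1203
  pi_S2 = 93/401
  pi_S3 = 328/1203

Verification (pi * P):
  121/401*1/4 + 233/1203*1/5 + 93/401*3/4 + 328/1203*1/20 = 121/401 = pi_S0  (ok)
  121/401*1/4 + 233/1203*7/20 + 93/401*1/10 + 328/1203*1/10 = 233/1203 = pi_S1  (ok)
  121/401*3/20 + 233/1203*1/5 + 93/401*1/20 + 328/1203*1/2 = 93/401 = pi_S2  (ok)
  121/401*7/20 + 233/1203*1/4 + 93/401*1/10 + 328/1203*7/20 = 328/1203 = pi_S3  (ok)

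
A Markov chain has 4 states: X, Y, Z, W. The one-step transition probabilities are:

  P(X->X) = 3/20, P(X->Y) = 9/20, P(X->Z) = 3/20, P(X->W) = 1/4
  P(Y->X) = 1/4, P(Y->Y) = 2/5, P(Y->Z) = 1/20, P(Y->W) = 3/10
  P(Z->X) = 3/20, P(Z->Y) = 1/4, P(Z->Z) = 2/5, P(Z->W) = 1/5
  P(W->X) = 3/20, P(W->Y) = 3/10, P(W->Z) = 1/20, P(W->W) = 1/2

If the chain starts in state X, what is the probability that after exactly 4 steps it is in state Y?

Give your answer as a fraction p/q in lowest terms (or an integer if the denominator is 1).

Computing P^4 by repeated multiplication:
P^1 =
  X: [3/20, 9/20, 3/20, 1/4]
  Y: [1/4, 2/5, 1/20, 3/10]
  Z: [3/20, 1/4, 2/5, 1/5]
  W: [3/20, 3/10, 1/20, 1/2]
P^2 =
  X: [39/200, 9/25, 47/400, 131/400]
  Y: [19/100, 3/8, 37/400, 137/400]
  Z: [7/40, 131/400, 41/200, 117/400]
  W: [9/50, 7/20, 33/400, 31/80]
P^3 =
  X: [93/500, 23/64, 177/1600, 43/125]
  Y: [3/16, 2891/8000, 811/8000, 1399/4000]
  Z: [731/4000, 279/800, 557/4000, 1317/4000]
  W: [37/200, 2863/8000, 31/320, 1441/4000]
P^4 =
  X: [119/640, 57329/160000, 17171/160000, 223/640]
  Y: [14891/80000, 57471/160000, 16677/160000, 5607/16000]
  Z: [1479/8000, 14213/40000, 9361/80000, 27423/80000]
  W: [14863/80000, 57391/160000, 3277/32000, 28249/80000]

(P^4)[X -> Y] = 57329/160000

Answer: 57329/160000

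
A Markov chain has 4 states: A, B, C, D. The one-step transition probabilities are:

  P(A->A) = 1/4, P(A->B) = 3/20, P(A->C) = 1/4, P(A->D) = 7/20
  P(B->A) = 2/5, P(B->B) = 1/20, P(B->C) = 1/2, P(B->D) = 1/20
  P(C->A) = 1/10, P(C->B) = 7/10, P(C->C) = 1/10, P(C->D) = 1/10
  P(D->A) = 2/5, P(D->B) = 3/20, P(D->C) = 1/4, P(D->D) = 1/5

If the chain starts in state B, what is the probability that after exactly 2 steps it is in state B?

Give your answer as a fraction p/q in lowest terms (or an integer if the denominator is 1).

Answer: 21/50

Derivation:
Computing P^2 by repeated multiplication:
P^1 =
  A: [1/4, 3/20, 1/4, 7/20]
  B: [2/5, 1/20, 1/2, 1/20]
  C: [1/10, 7/10, 1/10, 1/10]
  D: [2/5, 3/20, 1/4, 1/5]
P^2 =
  A: [23/80, 109/400, 1/4, 19/100]
  B: [19/100, 21/50, 3/16, 81/400]
  C: [71/200, 27/200, 41/100, 1/10]
  D: [53/200, 109/400, 1/4, 17/80]

(P^2)[B -> B] = 21/50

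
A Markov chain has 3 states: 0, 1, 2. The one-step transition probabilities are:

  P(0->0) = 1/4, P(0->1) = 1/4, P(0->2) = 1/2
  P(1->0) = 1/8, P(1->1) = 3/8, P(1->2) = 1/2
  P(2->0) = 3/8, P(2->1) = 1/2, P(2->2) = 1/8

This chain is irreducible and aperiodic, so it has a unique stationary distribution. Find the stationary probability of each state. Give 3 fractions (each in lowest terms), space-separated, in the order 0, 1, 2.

The stationary distribution satisfies pi = pi * P, i.e.:
  pi_0 = 1/4*pi_0 + 1/8*pi_1 + 3/8*pi_2
  pi_1 = 1/4*pi_0 + 3/8*pi_1 + 1/2*pi_2
  pi_2 = 1/2*pi_0 + 1/2*pi_1 + 1/8*pi_2
with normalization: pi_0 + pi_1 + pi_2 = 1.

Using the first 2 balance equations plus normalization, the linear system A*pi = b is:
  [-3/4, 1/8, 3/8] . pi = 0
  [1/4, -5/8, 1/2] . pi = 0
  [1, 1, 1] . pi = 1

Solving yields:
  pi_0 = 19/77
  pi_1 = 30/77
  pi_2 = 4/11

Verification (pi * P):
  19/77*1/4 + 30/77*1/8 + 4/11*3/8 = 19/77 = pi_0  (ok)
  19/77*1/4 + 30/77*3/8 + 4/11*1/2 = 30/77 = pi_1  (ok)
  19/77*1/2 + 30/77*1/2 + 4/11*1/8 = 4/11 = pi_2  (ok)

Answer: 19/77 30/77 4/11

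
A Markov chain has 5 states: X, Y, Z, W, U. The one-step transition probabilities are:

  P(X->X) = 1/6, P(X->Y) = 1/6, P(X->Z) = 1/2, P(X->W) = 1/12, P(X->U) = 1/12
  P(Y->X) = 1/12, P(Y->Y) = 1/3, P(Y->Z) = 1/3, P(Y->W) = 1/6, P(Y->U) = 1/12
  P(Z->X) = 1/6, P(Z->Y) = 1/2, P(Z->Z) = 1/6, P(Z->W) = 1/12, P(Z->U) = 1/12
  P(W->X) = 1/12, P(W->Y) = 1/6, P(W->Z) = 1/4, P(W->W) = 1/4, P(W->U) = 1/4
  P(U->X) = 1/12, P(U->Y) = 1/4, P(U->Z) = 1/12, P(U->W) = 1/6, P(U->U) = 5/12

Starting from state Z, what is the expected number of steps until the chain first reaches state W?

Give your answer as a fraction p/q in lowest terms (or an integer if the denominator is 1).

Answer: 1312/163

Derivation:
Let h_i = expected steps to first reach W from state i.
Boundary: h_W = 0.
First-step equations for the other states:
  h_X = 1 + 1/6*h_X + 1/6*h_Y + 1/2*h_Z + 1/12*h_W + 1/12*h_U
  h_Y = 1 + 1/12*h_X + 1/3*h_Y + 1/3*h_Z + 1/6*h_W + 1/12*h_U
  h_Z = 1 + 1/6*h_X + 1/2*h_Y + 1/6*h_Z + 1/12*h_W + 1/12*h_U
  h_U = 1 + 1/12*h_X + 1/4*h_Y + 1/12*h_Z + 1/6*h_W + 5/12*h_U

Substituting h_W = 0 and rearranging gives the linear system (I - Q) h = 1:
  [5/6, -1/6, -1/2, -1/12] . (h_X, h_Y, h_Z, h_U) = 1
  [-1/12, 2/3, -1/3, -1/12] . (h_X, h_Y, h_Z, h_U) = 1
  [-1/6, -1/2, 5/6, -1/12] . (h_X, h_Y, h_Z, h_U) = 1
  [-1/12, -1/4, -1/12, 7/12] . (h_X, h_Y, h_Z, h_U) = 1

Solving yields:
  h_X = 1344/163
  h_Y = 1216/163
  h_Z = 1312/163
  h_U = 1180/163

Starting state is Z, so the expected hitting time is h_Z = 1312/163.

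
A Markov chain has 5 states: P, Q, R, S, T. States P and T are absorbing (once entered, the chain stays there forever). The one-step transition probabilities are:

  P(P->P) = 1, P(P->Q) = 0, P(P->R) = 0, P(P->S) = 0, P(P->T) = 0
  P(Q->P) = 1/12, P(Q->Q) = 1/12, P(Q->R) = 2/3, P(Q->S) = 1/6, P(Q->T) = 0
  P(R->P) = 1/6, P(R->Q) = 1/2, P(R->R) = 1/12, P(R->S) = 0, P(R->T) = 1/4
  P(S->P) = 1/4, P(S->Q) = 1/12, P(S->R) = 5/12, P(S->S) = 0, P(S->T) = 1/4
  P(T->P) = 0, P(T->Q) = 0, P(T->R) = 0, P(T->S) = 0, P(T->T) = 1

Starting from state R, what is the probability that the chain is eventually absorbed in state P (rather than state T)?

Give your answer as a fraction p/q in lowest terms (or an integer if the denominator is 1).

Let a_i = P(absorbed in P | start in state i).
Boundary conditions: a_P = 1, a_T = 0.
For each transient state i, a_i = sum_j P(i->j) * a_j:
  a_Q = 1/12*a_P + 1/12*a_Q + 2/3*a_R + 1/6*a_S + 0*a_T
  a_R = 1/6*a_P + 1/2*a_Q + 1/12*a_R + 0*a_S + 1/4*a_T
  a_S = 1/4*a_P + 1/12*a_Q + 5/12*a_R + 0*a_S + 1/4*a_T

Substituting a_P = 1 and a_T = 0, rearrange to (I - Q) a = r where r[i] = P(i -> P):
  [11/12, -2/3, -1/6] . (a_Q, a_R, a_S) = 1/12
  [-1/2, 11/12, 0] . (a_Q, a_R, a_S) = 1/6
  [-1/12, -5/12, 1] . (a_Q, a_R, a_S) = 1/4

Solving yields:
  a_Q = 205/397
  a_R = 184/397
  a_S = 193/397

Starting state is R, so the absorption probability is a_R = 184/397.

Answer: 184/397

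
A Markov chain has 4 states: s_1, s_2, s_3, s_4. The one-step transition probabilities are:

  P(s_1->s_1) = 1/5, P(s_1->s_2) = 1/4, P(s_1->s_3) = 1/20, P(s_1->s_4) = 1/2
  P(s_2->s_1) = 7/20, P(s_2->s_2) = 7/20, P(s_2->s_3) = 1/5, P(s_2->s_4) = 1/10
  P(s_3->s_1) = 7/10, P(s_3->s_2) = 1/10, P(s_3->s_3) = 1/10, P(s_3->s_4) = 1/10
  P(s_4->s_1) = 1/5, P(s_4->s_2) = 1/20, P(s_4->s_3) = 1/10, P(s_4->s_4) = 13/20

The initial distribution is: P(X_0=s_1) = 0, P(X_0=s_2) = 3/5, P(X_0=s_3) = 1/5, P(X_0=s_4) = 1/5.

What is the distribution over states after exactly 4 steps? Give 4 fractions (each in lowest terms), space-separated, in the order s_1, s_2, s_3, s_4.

Answer: 223699/800000 2659/16000 10391/100000 360223/800000

Derivation:
Propagating the distribution step by step (d_{t+1} = d_t * P):
d_0 = (s_1=0, s_2=3/5, s_3=1/5, s_4=1/5)
  d_1[s_1] = 0*1/5 + 3/5*7/20 + 1/5*7/10 + 1/5*1/5 = 39/100
  d_1[s_2] = 0*1/4 + 3/5*7/20 + 1/5*1/10 + 1/5*1/20 = 6/25
  d_1[s_3] = 0*1/20 + 3/5*1/5 + 1/5*1/10 + 1/5*1/10 = 4/25
  d_1[s_4] = 0*1/2 + 3/5*1/10 + 1/5*1/10 + 1/5*13/20 = 21/100
d_1 = (s_1=39/100, s_2=6/25, s_3=4/25, s_4=21/100)
  d_2[s_1] = 39/100*1/5 + 6/25*7/20 + 4/25*7/10 + 21/100*1/5 = 79/250
  d_2[s_2] = 39/100*1/4 + 6/25*7/20 + 4/25*1/10 + 21/100*1/20 = 26/125
  d_2[s_3] = 39/100*1/20 + 6/25*1/5 + 4/25*1/10 + 21/100*1/10 = 209/2000
  d_2[s_4] = 39/100*1/2 + 6/25*1/10 + 4/25*1/10 + 21/100*13/20 = 743/2000
d_2 = (s_1=79/250, s_2=26/125, s_3=209/2000, s_4=743/2000)
  d_3[s_1] = 79/250*1/5 + 26/125*7/20 + 209/2000*7/10 + 743/2000*1/5 = 5669/20000
  d_3[s_2] = 79/250*1/4 + 26/125*7/20 + 209/2000*1/10 + 743/2000*1/20 = 7233/40000
  d_3[s_3] = 79/250*1/20 + 26/125*1/5 + 209/2000*1/10 + 743/2000*1/10 = 21/200
  d_3[s_4] = 79/250*1/2 + 26/125*1/10 + 209/2000*1/10 + 743/2000*13/20 = 17229/40000
d_3 = (s_1=5669/20000, s_2=7233/40000, s_3=21/200, s_4=17229/40000)
  d_4[s_1] = 5669/20000*1/5 + 7233/40000*7/20 + 21/200*7/10 + 17229/40000*1/5 = 223699/800000
  d_4[s_2] = 5669/20000*1/4 + 7233/40000*7/20 + 21/200*1/10 + 17229/40000*1/20 = 2659/16000
  d_4[s_3] = 5669/20000*1/20 + 7233/40000*1/5 + 21/200*1/10 + 17229/40000*1/10 = 10391/100000
  d_4[s_4] = 5669/20000*1/2 + 7233/40000*1/10 + 21/200*1/10 + 17229/40000*13/20 = 360223/800000
d_4 = (s_1=223699/800000, s_2=2659/16000, s_3=10391/100000, s_4=360223/800000)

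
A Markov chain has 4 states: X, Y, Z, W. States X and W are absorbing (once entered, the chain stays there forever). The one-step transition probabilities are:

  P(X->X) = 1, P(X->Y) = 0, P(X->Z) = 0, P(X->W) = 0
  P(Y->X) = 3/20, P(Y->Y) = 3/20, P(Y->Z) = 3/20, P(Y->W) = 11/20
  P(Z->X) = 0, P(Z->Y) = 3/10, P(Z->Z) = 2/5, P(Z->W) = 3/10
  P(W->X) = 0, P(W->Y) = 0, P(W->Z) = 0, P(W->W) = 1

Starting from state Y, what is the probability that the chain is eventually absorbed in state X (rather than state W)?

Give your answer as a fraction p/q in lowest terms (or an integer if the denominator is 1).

Let a_i = P(absorbed in X | start in state i).
Boundary conditions: a_X = 1, a_W = 0.
For each transient state i, a_i = sum_j P(i->j) * a_j:
  a_Y = 3/20*a_X + 3/20*a_Y + 3/20*a_Z + 11/20*a_W
  a_Z = 0*a_X + 3/10*a_Y + 2/5*a_Z + 3/10*a_W

Substituting a_X = 1 and a_W = 0, rearrange to (I - Q) a = r where r[i] = P(i -> X):
  [17/20, -3/20] . (a_Y, a_Z) = 3/20
  [-3/10, 3/5] . (a_Y, a_Z) = 0

Solving yields:
  a_Y = 6/31
  a_Z = 3/31

Starting state is Y, so the absorption probability is a_Y = 6/31.

Answer: 6/31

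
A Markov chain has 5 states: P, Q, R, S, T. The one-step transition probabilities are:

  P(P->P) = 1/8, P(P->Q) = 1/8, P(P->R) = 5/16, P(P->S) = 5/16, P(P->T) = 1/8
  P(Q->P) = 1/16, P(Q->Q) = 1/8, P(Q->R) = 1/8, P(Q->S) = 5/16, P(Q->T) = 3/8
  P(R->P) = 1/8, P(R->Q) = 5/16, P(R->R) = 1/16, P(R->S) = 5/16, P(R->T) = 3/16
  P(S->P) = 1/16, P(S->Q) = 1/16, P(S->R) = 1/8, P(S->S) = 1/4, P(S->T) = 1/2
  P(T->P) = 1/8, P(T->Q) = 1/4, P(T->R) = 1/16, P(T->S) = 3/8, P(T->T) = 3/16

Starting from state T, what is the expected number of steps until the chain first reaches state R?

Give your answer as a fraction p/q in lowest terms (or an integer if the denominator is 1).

Let h_i = expected steps to first reach R from state i.
Boundary: h_R = 0.
First-step equations for the other states:
  h_P = 1 + 1/8*h_P + 1/8*h_Q + 5/16*h_R + 5/16*h_S + 1/8*h_T
  h_Q = 1 + 1/16*h_P + 1/8*h_Q + 1/8*h_R + 5/16*h_S + 3/8*h_T
  h_S = 1 + 1/16*h_P + 1/16*h_Q + 1/8*h_R + 1/4*h_S + 1/2*h_T
  h_T = 1 + 1/8*h_P + 1/4*h_Q + 1/16*h_R + 3/8*h_S + 3/16*h_T

Substituting h_R = 0 and rearranging gives the linear system (I - Q) h = 1:
  [7/8, -1/8, -5/16, -1/8] . (h_P, h_Q, h_S, h_T) = 1
  [-1/16, 7/8, -5/16, -3/8] . (h_P, h_Q, h_S, h_T) = 1
  [-1/16, -1/16, 3/4, -1/2] . (h_P, h_Q, h_S, h_T) = 1
  [-1/8, -1/4, -3/8, 13/16] . (h_P, h_Q, h_S, h_T) = 1

Solving yields:
  h_P = 20544/3151
  h_Q = 78128/9453
  h_S = 78512/9453
  h_T = 81392/9453

Starting state is T, so the expected hitting time is h_T = 81392/9453.

Answer: 81392/9453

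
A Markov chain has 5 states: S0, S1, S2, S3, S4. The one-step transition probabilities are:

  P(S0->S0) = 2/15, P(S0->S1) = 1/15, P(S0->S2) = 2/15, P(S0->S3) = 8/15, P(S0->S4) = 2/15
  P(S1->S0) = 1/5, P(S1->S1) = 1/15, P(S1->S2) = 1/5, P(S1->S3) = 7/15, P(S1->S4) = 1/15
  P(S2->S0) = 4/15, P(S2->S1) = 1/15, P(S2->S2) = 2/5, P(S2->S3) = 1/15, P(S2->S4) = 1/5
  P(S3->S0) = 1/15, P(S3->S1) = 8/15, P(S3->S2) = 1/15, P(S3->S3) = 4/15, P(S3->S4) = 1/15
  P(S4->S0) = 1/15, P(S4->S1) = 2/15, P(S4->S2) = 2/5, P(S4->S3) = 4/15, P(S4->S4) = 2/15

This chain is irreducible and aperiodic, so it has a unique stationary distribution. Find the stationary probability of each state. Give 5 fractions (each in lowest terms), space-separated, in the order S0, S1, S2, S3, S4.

The stationary distribution satisfies pi = pi * P, i.e.:
  pi_S0 = 2/15*pi_S0 + 1/5*pi_S1 + 4/15*pi_S2 + 1/15*pi_S3 + 1/15*pi_S4
  pi_S1 = 1/15*pi_S0 + 1/15*pi_S1 + 1/15*pi_S2 + 8/15*pi_S3 + 2/15*pi_S4
  pi_S2 = 2/15*pi_S0 + 1/5*pi_S1 + 2/5*pi_S2 + 1/15*pi_S3 + 2/5*pi_S4
  pi_S3 = 8/15*pi_S0 + 7/15*pi_S1 + 1/15*pi_S2 + 4/15*pi_S3 + 4/15*pi_S4
  pi_S4 = 2/15*pi_S0 + 1/15*pi_S1 + 1/5*pi_S2 + 1/15*pi_S3 + 2/15*pi_S4
with normalization: pi_S0 + pi_S1 + pi_S2 + pi_S3 + pi_S4 = 1.

Using the first 4 balance equations plus normalization, the linear system A*pi = b is:
  [-13/15, 1/5, 4/15, 1/15, 1/15] . pi = 0
  [1/15, -14/15, 1/15, 8/15, 2/15] . pi = 0
  [2/15, 1/5, -3/5, 1/15, 2/5] . pi = 0
  [8/15, 7/15, 1/15, -11/15, 4/15] . pi = 0
  [1, 1, 1, 1, 1] . pi = 1

Solving yields:
  pi_S0 = 83/559
  pi_S1 = 243/1118
  pi_S2 = 120/559
  pi_S3 = 343/1118
  pi_S4 = 63/559

Verification (pi * P):
  83/559*2/15 + 243/1118*1/5 + 120/559*4/15 + 343/1118*1/15 + 63/559*1/15 = 83/559 = pi_S0  (ok)
  83/559*1/15 + 243/1118*1/15 + 120/559*1/15 + 343/1118*8/15 + 63/559*2/15 = 243/1118 = pi_S1  (ok)
  83/559*2/15 + 243/1118*1/5 + 120/559*2/5 + 343/1118*1/15 + 63/559*2/5 = 120/559 = pi_S2  (ok)
  83/559*8/15 + 243/1118*7/15 + 120/559*1/15 + 343/1118*4/15 + 63/559*4/15 = 343/1118 = pi_S3  (ok)
  83/559*2/15 + 243/1118*1/15 + 120/559*1/5 + 343/1118*1/15 + 63/559*2/15 = 63/559 = pi_S4  (ok)

Answer: 83/559 243/1118 120/559 343/1118 63/559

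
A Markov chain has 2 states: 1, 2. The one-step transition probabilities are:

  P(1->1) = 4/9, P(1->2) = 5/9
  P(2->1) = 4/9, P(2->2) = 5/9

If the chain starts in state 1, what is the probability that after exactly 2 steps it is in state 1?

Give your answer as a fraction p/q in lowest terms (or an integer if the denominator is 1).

Answer: 4/9

Derivation:
Computing P^2 by repeated multiplication:
P^1 =
  1: [4/9, 5/9]
  2: [4/9, 5/9]
P^2 =
  1: [4/9, 5/9]
  2: [4/9, 5/9]

(P^2)[1 -> 1] = 4/9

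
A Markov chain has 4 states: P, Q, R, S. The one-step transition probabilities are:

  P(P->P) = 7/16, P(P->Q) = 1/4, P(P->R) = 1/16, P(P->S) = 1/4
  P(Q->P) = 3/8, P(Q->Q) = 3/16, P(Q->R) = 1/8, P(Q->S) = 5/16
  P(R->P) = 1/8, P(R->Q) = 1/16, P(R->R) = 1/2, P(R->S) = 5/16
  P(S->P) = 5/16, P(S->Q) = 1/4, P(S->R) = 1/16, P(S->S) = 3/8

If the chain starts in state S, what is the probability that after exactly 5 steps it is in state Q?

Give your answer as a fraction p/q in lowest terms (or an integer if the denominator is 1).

Computing P^5 by repeated multiplication:
P^1 =
  P: [7/16, 1/4, 1/16, 1/4]
  Q: [3/8, 3/16, 1/8, 5/16]
  R: [1/8, 1/16, 1/2, 5/16]
  S: [5/16, 1/4, 1/16, 3/8]
P^2 =
  P: [95/256, 57/256, 27/256, 77/256]
  Q: [89/256, 55/256, 33/256, 79/256]
  R: [61/256, 39/256, 73/256, 83/256]
  S: [91/256, 57/256, 27/256, 81/256]
P^3 =
  P: [723/2048, 443/2048, 251/2048, 631/2048]
  Q: [707/2048, 435/2048, 271/2048, 635/2048]
  R: [611/2048, 383/2048, 403/2048, 651/2048]
  S: [719/2048, 443/2048, 251/2048, 635/2048]
P^4 =
  P: [711/2048, 1749/8192, 531/4096, 2537/8192]
  Q: [2819/8192, 217/1024, 1095/8192, 1271/4096]
  R: [2659/8192, 825/4096, 1313/8192, 1285/4096]
  S: [1421/4096, 1749/8192, 531/4096, 2539/8192]
P^5 =
  P: [45211/131072, 27833/131072, 17375/131072, 40653/131072]
  Q: [45049/131072, 27747/131072, 17593/131072, 40683/131072]
  R: [43989/131072, 27179/131072, 19033/131072, 40871/131072]
  S: [45207/131072, 27833/131072, 17375/131072, 40657/131072]

(P^5)[S -> Q] = 27833/131072

Answer: 27833/131072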